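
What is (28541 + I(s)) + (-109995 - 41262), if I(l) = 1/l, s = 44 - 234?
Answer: -23316041/190 ≈ -1.2272e+5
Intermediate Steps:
s = -190
(28541 + I(s)) + (-109995 - 41262) = (28541 + 1/(-190)) + (-109995 - 41262) = (28541 - 1/190) - 151257 = 5422789/190 - 151257 = -23316041/190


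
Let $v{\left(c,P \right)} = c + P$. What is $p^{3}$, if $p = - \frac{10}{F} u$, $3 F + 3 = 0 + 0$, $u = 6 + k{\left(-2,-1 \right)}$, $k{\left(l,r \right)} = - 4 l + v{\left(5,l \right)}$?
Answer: $4913000$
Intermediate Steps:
$v{\left(c,P \right)} = P + c$
$k{\left(l,r \right)} = 5 - 3 l$ ($k{\left(l,r \right)} = - 4 l + \left(l + 5\right) = - 4 l + \left(5 + l\right) = 5 - 3 l$)
$u = 17$ ($u = 6 + \left(5 - -6\right) = 6 + \left(5 + 6\right) = 6 + 11 = 17$)
$F = -1$ ($F = -1 + \frac{0 + 0}{3} = -1 + \frac{1}{3} \cdot 0 = -1 + 0 = -1$)
$p = 170$ ($p = - \frac{10}{-1} \cdot 17 = \left(-10\right) \left(-1\right) 17 = 10 \cdot 17 = 170$)
$p^{3} = 170^{3} = 4913000$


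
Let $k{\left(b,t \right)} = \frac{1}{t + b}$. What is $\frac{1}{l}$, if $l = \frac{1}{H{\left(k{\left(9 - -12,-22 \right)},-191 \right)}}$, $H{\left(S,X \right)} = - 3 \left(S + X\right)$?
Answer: $576$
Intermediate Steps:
$k{\left(b,t \right)} = \frac{1}{b + t}$
$H{\left(S,X \right)} = - 3 S - 3 X$
$l = \frac{1}{576}$ ($l = \frac{1}{- \frac{3}{\left(9 - -12\right) - 22} - -573} = \frac{1}{- \frac{3}{\left(9 + 12\right) - 22} + 573} = \frac{1}{- \frac{3}{21 - 22} + 573} = \frac{1}{- \frac{3}{-1} + 573} = \frac{1}{\left(-3\right) \left(-1\right) + 573} = \frac{1}{3 + 573} = \frac{1}{576} \approx 0.0017361$)
$\frac{1}{l} = \frac{1}{\frac{1}{576}} = 576$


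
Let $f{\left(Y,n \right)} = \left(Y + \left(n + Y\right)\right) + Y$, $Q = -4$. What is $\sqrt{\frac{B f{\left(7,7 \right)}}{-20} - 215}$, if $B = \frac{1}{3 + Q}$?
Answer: $\frac{2 i \sqrt{1335}}{5} \approx 14.615 i$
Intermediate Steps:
$f{\left(Y,n \right)} = n + 3 Y$ ($f{\left(Y,n \right)} = \left(Y + \left(Y + n\right)\right) + Y = \left(n + 2 Y\right) + Y = n + 3 Y$)
$B = -1$ ($B = \frac{1}{3 - 4} = \frac{1}{-1} = -1$)
$\sqrt{\frac{B f{\left(7,7 \right)}}{-20} - 215} = \sqrt{\frac{\left(-1\right) \left(7 + 3 \cdot 7\right)}{-20} - 215} = \sqrt{- (7 + 21) \left(- \frac{1}{20}\right) - 215} = \sqrt{\left(-1\right) 28 \left(- \frac{1}{20}\right) - 215} = \sqrt{\left(-28\right) \left(- \frac{1}{20}\right) - 215} = \sqrt{\frac{7}{5} - 215} = \sqrt{- \frac{1068}{5}} = \frac{2 i \sqrt{1335}}{5}$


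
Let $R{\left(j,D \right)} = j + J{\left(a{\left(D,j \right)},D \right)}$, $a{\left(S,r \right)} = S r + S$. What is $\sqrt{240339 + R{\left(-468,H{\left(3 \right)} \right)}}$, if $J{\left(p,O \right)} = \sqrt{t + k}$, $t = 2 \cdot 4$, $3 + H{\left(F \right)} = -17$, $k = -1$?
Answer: $\sqrt{239871 + \sqrt{7}} \approx 489.77$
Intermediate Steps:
$H{\left(F \right)} = -20$ ($H{\left(F \right)} = -3 - 17 = -20$)
$t = 8$
$a{\left(S,r \right)} = S + S r$
$J{\left(p,O \right)} = \sqrt{7}$ ($J{\left(p,O \right)} = \sqrt{8 - 1} = \sqrt{7}$)
$R{\left(j,D \right)} = j + \sqrt{7}$
$\sqrt{240339 + R{\left(-468,H{\left(3 \right)} \right)}} = \sqrt{240339 - \left(468 - \sqrt{7}\right)} = \sqrt{239871 + \sqrt{7}}$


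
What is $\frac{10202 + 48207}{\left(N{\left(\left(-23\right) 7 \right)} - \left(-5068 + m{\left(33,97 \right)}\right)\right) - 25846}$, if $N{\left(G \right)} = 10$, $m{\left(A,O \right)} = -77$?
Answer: $- \frac{58409}{20691} \approx -2.8229$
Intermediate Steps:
$\frac{10202 + 48207}{\left(N{\left(\left(-23\right) 7 \right)} - \left(-5068 + m{\left(33,97 \right)}\right)\right) - 25846} = \frac{10202 + 48207}{\left(10 - \left(-5068 - 77\right)\right) - 25846} = \frac{58409}{\left(10 - -5145\right) - 25846} = \frac{58409}{\left(10 + 5145\right) - 25846} = \frac{58409}{5155 - 25846} = \frac{58409}{-20691} = 58409 \left(- \frac{1}{20691}\right) = - \frac{58409}{20691}$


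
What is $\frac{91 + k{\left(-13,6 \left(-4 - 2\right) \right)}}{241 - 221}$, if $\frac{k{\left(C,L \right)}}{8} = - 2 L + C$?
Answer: $\frac{563}{20} \approx 28.15$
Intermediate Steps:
$k{\left(C,L \right)} = - 16 L + 8 C$ ($k{\left(C,L \right)} = 8 \left(- 2 L + C\right) = 8 \left(C - 2 L\right) = - 16 L + 8 C$)
$\frac{91 + k{\left(-13,6 \left(-4 - 2\right) \right)}}{241 - 221} = \frac{91 - \left(104 + 16 \cdot 6 \left(-4 - 2\right)\right)}{241 - 221} = \frac{91 - \left(104 + 16 \cdot 6 \left(-6\right)\right)}{20} = \left(91 - -472\right) \frac{1}{20} = \left(91 + \left(576 - 104\right)\right) \frac{1}{20} = \left(91 + 472\right) \frac{1}{20} = 563 \cdot \frac{1}{20} = \frac{563}{20}$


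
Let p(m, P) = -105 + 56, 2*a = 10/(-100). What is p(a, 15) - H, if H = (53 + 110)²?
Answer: -26618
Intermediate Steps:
a = -1/20 (a = (10/(-100))/2 = (10*(-1/100))/2 = (½)*(-⅒) = -1/20 ≈ -0.050000)
p(m, P) = -49
H = 26569 (H = 163² = 26569)
p(a, 15) - H = -49 - 1*26569 = -49 - 26569 = -26618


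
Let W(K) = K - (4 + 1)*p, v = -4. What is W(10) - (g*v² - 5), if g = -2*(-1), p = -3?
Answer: -2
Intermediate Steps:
W(K) = 15 + K (W(K) = K - (4 + 1)*(-3) = K - 5*(-3) = K - 1*(-15) = K + 15 = 15 + K)
g = 2
W(10) - (g*v² - 5) = (15 + 10) - (2*(-4)² - 5) = 25 - (2*16 - 5) = 25 - (32 - 5) = 25 - 1*27 = 25 - 27 = -2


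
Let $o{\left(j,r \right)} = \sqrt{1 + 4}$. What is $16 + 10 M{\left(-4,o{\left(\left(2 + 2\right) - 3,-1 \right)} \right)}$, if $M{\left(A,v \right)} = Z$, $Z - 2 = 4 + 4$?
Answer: $116$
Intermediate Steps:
$o{\left(j,r \right)} = \sqrt{5}$
$Z = 10$ ($Z = 2 + \left(4 + 4\right) = 2 + 8 = 10$)
$M{\left(A,v \right)} = 10$
$16 + 10 M{\left(-4,o{\left(\left(2 + 2\right) - 3,-1 \right)} \right)} = 16 + 10 \cdot 10 = 16 + 100 = 116$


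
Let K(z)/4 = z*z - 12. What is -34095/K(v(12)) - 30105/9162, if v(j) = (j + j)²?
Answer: -745618505/225157168 ≈ -3.3115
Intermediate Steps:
v(j) = 4*j² (v(j) = (2*j)² = 4*j²)
K(z) = -48 + 4*z² (K(z) = 4*(z*z - 12) = 4*(z² - 12) = 4*(-12 + z²) = -48 + 4*z²)
-34095/K(v(12)) - 30105/9162 = -34095/(-48 + 4*(4*12²)²) - 30105/9162 = -34095/(-48 + 4*(4*144)²) - 30105*1/9162 = -34095/(-48 + 4*576²) - 3345/1018 = -34095/(-48 + 4*331776) - 3345/1018 = -34095/(-48 + 1327104) - 3345/1018 = -34095/1327056 - 3345/1018 = -34095*1/1327056 - 3345/1018 = -11365/442352 - 3345/1018 = -745618505/225157168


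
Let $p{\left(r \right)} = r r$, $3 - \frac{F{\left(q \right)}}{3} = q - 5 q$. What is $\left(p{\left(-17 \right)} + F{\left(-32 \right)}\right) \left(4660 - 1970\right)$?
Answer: $-231340$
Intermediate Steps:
$F{\left(q \right)} = 9 + 12 q$ ($F{\left(q \right)} = 9 - 3 \left(q - 5 q\right) = 9 - 3 \left(- 4 q\right) = 9 + 12 q$)
$p{\left(r \right)} = r^{2}$
$\left(p{\left(-17 \right)} + F{\left(-32 \right)}\right) \left(4660 - 1970\right) = \left(\left(-17\right)^{2} + \left(9 + 12 \left(-32\right)\right)\right) \left(4660 - 1970\right) = \left(289 + \left(9 - 384\right)\right) 2690 = \left(289 - 375\right) 2690 = \left(-86\right) 2690 = -231340$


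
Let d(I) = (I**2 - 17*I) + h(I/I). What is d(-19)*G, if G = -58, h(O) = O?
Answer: -39730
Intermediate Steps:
d(I) = 1 + I**2 - 17*I (d(I) = (I**2 - 17*I) + I/I = (I**2 - 17*I) + 1 = 1 + I**2 - 17*I)
d(-19)*G = (1 + (-19)**2 - 17*(-19))*(-58) = (1 + 361 + 323)*(-58) = 685*(-58) = -39730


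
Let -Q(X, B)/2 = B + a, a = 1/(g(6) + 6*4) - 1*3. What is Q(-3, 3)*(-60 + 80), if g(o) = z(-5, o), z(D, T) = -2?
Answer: -20/11 ≈ -1.8182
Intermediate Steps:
g(o) = -2
a = -65/22 (a = 1/(-2 + 6*4) - 1*3 = 1/(-2 + 24) - 3 = 1/22 - 3 = -65/22 ≈ -2.9545)
Q(X, B) = 65/11 - 2*B (Q(X, B) = -2*(B - 65/22) = -2*(-65/22 + B) = 65/11 - 2*B)
Q(-3, 3)*(-60 + 80) = (65/11 - 2*3)*(-60 + 80) = (65/11 - 6)*20 = -1/11*20 = -20/11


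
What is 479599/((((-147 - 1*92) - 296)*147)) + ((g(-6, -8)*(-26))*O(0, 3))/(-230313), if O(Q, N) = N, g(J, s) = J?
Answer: -36831563449/6037655295 ≈ -6.1003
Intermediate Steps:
479599/((((-147 - 1*92) - 296)*147)) + ((g(-6, -8)*(-26))*O(0, 3))/(-230313) = 479599/((((-147 - 1*92) - 296)*147)) + (-6*(-26)*3)/(-230313) = 479599/((((-147 - 92) - 296)*147)) + (156*3)*(-1/230313) = 479599/(((-239 - 296)*147)) + 468*(-1/230313) = 479599/((-535*147)) - 156/76771 = 479599/(-78645) - 156/76771 = 479599*(-1/78645) - 156/76771 = -479599/78645 - 156/76771 = -36831563449/6037655295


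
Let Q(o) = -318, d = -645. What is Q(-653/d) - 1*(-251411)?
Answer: 251093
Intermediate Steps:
Q(-653/d) - 1*(-251411) = -318 - 1*(-251411) = -318 + 251411 = 251093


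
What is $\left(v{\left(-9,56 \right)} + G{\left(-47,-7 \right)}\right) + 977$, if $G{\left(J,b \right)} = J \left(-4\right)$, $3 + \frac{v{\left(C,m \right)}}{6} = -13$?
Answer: $1069$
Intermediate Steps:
$v{\left(C,m \right)} = -96$ ($v{\left(C,m \right)} = -18 + 6 \left(-13\right) = -18 - 78 = -96$)
$G{\left(J,b \right)} = - 4 J$
$\left(v{\left(-9,56 \right)} + G{\left(-47,-7 \right)}\right) + 977 = \left(-96 - -188\right) + 977 = \left(-96 + 188\right) + 977 = 92 + 977 = 1069$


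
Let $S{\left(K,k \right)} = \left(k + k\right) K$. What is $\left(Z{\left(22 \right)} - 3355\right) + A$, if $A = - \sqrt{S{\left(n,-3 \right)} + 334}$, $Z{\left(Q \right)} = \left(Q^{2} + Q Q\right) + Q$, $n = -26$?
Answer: $-2365 - 7 \sqrt{10} \approx -2387.1$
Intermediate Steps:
$Z{\left(Q \right)} = Q + 2 Q^{2}$ ($Z{\left(Q \right)} = \left(Q^{2} + Q^{2}\right) + Q = 2 Q^{2} + Q = Q + 2 Q^{2}$)
$S{\left(K,k \right)} = 2 K k$ ($S{\left(K,k \right)} = 2 k K = 2 K k$)
$A = - 7 \sqrt{10}$ ($A = - \sqrt{2 \left(-26\right) \left(-3\right) + 334} = - \sqrt{156 + 334} = - \sqrt{490} = - 7 \sqrt{10} \approx -22.136$)
$\left(Z{\left(22 \right)} - 3355\right) + A = \left(22 \left(1 + 2 \cdot 22\right) - 3355\right) - 7 \sqrt{10} = \left(22 \left(1 + 44\right) - 3355\right) - 7 \sqrt{10} = \left(22 \cdot 45 - 3355\right) - 7 \sqrt{10} = \left(990 - 3355\right) - 7 \sqrt{10} = -2365 - 7 \sqrt{10}$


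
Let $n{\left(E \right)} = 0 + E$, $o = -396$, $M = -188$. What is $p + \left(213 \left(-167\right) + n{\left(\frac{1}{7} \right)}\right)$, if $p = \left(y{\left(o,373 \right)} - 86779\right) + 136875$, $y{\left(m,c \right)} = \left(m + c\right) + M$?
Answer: $\frac{100199}{7} \approx 14314.0$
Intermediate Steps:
$n{\left(E \right)} = E$
$y{\left(m,c \right)} = -188 + c + m$ ($y{\left(m,c \right)} = \left(m + c\right) - 188 = \left(c + m\right) - 188 = -188 + c + m$)
$p = 49885$ ($p = \left(\left(-188 + 373 - 396\right) - 86779\right) + 136875 = \left(-211 - 86779\right) + 136875 = -86990 + 136875 = 49885$)
$p + \left(213 \left(-167\right) + n{\left(\frac{1}{7} \right)}\right) = 49885 + \left(213 \left(-167\right) + \frac{1}{7}\right) = 49885 + \left(-35571 + \frac{1}{7}\right) = 49885 - \frac{248996}{7} = \frac{100199}{7}$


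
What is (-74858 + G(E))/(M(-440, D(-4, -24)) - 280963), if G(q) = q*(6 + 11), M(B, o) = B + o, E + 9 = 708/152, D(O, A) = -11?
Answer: 2847409/10693732 ≈ 0.26627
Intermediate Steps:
E = -165/38 (E = -9 + 708/152 = -9 + 708*(1/152) = -9 + 177/38 = -165/38 ≈ -4.3421)
G(q) = 17*q (G(q) = q*17 = 17*q)
(-74858 + G(E))/(M(-440, D(-4, -24)) - 280963) = (-74858 + 17*(-165/38))/((-440 - 11) - 280963) = (-74858 - 2805/38)/(-451 - 280963) = -2847409/38/(-281414) = -2847409/38*(-1/281414) = 2847409/10693732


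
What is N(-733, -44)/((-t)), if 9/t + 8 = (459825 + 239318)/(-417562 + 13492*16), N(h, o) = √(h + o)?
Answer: 2312663*I*√777/1815210 ≈ 35.514*I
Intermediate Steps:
t = -1815210/2312663 (t = 9/(-8 + (459825 + 239318)/(-417562 + 13492*16)) = 9/(-8 + 699143/(-417562 + 215872)) = 9/(-8 + 699143/(-201690)) = 9/(-8 + 699143*(-1/201690)) = 9/(-8 - 699143/201690) = 9/(-2312663/201690) = 9*(-201690/2312663) = -1815210/2312663 ≈ -0.78490)
N(-733, -44)/((-t)) = √(-733 - 44)/((-1*(-1815210/2312663))) = √(-777)/(1815210/2312663) = (I*√777)*(2312663/1815210) = 2312663*I*√777/1815210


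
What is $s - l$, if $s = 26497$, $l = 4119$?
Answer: $22378$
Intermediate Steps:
$s - l = 26497 - 4119 = 22378$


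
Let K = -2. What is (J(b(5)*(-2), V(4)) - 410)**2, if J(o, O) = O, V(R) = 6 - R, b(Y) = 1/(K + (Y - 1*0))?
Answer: 166464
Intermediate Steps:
b(Y) = 1/(-2 + Y) (b(Y) = 1/(-2 + (Y - 1*0)) = 1/(-2 + (Y + 0)) = 1/(-2 + Y))
(J(b(5)*(-2), V(4)) - 410)**2 = ((6 - 1*4) - 410)**2 = ((6 - 4) - 410)**2 = (2 - 410)**2 = (-408)**2 = 166464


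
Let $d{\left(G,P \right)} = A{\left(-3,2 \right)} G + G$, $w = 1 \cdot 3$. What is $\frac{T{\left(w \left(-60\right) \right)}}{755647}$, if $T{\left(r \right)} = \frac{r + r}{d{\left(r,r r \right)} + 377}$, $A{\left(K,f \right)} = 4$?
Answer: $\frac{360}{395203381} \approx 9.1092 \cdot 10^{-7}$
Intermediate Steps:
$w = 3$
$d{\left(G,P \right)} = 5 G$ ($d{\left(G,P \right)} = 4 G + G = 5 G$)
$T{\left(r \right)} = \frac{2 r}{377 + 5 r}$ ($T{\left(r \right)} = \frac{r + r}{5 r + 377} = \frac{2 r}{377 + 5 r}$)
$\frac{T{\left(w \left(-60\right) \right)}}{755647} = \frac{2 \cdot 3 \left(-60\right) \frac{1}{377 + 5 \cdot 3 \left(-60\right)}}{755647} = 2 \left(-180\right) \frac{1}{377 + 5 \left(-180\right)} \frac{1}{755647} = 2 \left(-180\right) \frac{1}{377 - 900} \cdot \frac{1}{755647} = 2 \left(-180\right) \frac{1}{-523} \cdot \frac{1}{755647} = 2 \left(-180\right) \left(- \frac{1}{523}\right) \frac{1}{755647} = \frac{360}{523} \cdot \frac{1}{755647} = \frac{360}{395203381}$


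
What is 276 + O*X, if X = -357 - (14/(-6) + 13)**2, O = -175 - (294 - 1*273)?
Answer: 832936/9 ≈ 92549.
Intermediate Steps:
O = -196 (O = -175 - (294 - 273) = -175 - 1*21 = -175 - 21 = -196)
X = -4237/9 (X = -357 - (14*(-1/6) + 13)**2 = -357 - (-7/3 + 13)**2 = -357 - (32/3)**2 = -357 - 1*1024/9 = -357 - 1024/9 = -4237/9 ≈ -470.78)
276 + O*X = 276 - 196*(-4237/9) = 276 + 830452/9 = 832936/9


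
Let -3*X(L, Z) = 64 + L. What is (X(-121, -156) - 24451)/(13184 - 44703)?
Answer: 24432/31519 ≈ 0.77515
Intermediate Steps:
X(L, Z) = -64/3 - L/3 (X(L, Z) = -(64 + L)/3 = -64/3 - L/3)
(X(-121, -156) - 24451)/(13184 - 44703) = ((-64/3 - ⅓*(-121)) - 24451)/(13184 - 44703) = ((-64/3 + 121/3) - 24451)/(-31519) = (19 - 24451)*(-1/31519) = -24432*(-1/31519) = 24432/31519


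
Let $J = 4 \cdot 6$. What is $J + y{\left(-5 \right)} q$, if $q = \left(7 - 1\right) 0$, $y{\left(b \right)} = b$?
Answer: $24$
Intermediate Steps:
$q = 0$ ($q = 6 \cdot 0 = 0$)
$J = 24$
$J + y{\left(-5 \right)} q = 24 - 0 = 24 + 0 = 24$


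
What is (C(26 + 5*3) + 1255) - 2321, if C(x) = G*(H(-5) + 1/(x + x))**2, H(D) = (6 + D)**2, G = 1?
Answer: -7160895/6724 ≈ -1065.0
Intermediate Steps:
C(x) = (1 + 1/(2*x))**2 (C(x) = 1*((6 - 5)**2 + 1/(x + x))**2 = 1*(1**2 + 1/(2*x))**2 = 1*(1 + 1/(2*x))**2 = (1 + 1/(2*x))**2)
(C(26 + 5*3) + 1255) - 2321 = ((1 + 2*(26 + 5*3))**2/(4*(26 + 5*3)**2) + 1255) - 2321 = ((1 + 2*(26 + 15))**2/(4*(26 + 15)**2) + 1255) - 2321 = ((1/4)*(1 + 2*41)**2/41**2 + 1255) - 2321 = ((1/4)*(1/1681)*(1 + 82)**2 + 1255) - 2321 = ((1/4)*(1/1681)*83**2 + 1255) - 2321 = ((1/4)*(1/1681)*6889 + 1255) - 2321 = (6889/6724 + 1255) - 2321 = 8445509/6724 - 2321 = -7160895/6724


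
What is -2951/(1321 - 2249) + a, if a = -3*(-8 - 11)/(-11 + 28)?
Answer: 103063/15776 ≈ 6.5329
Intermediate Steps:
a = 57/17 (a = -(-57)/17 = -3*(-19/17) = 57/17 ≈ 3.3529)
-2951/(1321 - 2249) + a = -2951/(1321 - 2249) + 57/17 = -2951/(-928) + 57/17 = -2951*(-1/928) + 57/17 = 2951/928 + 57/17 = 103063/15776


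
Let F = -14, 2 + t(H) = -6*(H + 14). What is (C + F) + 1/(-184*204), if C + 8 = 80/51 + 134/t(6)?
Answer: -49296605/2289696 ≈ -21.530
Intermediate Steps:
t(H) = -86 - 6*H (t(H) = -2 - 6*(H + 14) = -2 - 6*(14 + H) = -2 + (-84 - 6*H) = -86 - 6*H)
C = -23425/3111 (C = -8 + (80/51 + 134/(-86 - 6*6)) = -8 + (80*(1/51) + 134/(-86 - 36)) = -8 + (80/51 + 134/(-122)) = -8 + (80/51 + 134*(-1/122)) = -8 + (80/51 - 67/61) = -8 + 1463/3111 = -23425/3111 ≈ -7.5297)
(C + F) + 1/(-184*204) = (-23425/3111 - 14) + 1/(-184*204) = -66979/3111 - 1/184*1/204 = -66979/3111 - 1/37536 = -49296605/2289696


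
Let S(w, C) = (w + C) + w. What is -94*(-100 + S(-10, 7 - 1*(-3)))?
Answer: 10340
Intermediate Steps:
S(w, C) = C + 2*w (S(w, C) = (C + w) + w = C + 2*w)
-94*(-100 + S(-10, 7 - 1*(-3))) = -94*(-100 + ((7 - 1*(-3)) + 2*(-10))) = -94*(-100 + ((7 + 3) - 20)) = -94*(-100 + (10 - 20)) = -94*(-100 - 10) = -94*(-110) = 10340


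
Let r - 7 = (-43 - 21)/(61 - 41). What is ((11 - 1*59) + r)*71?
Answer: -15691/5 ≈ -3138.2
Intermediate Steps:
r = 19/5 (r = 7 + (-43 - 21)/(61 - 41) = 7 - 64/20 = 7 - 64*1/20 = 7 - 16/5 = 19/5 ≈ 3.8000)
((11 - 1*59) + r)*71 = ((11 - 1*59) + 19/5)*71 = ((11 - 59) + 19/5)*71 = (-48 + 19/5)*71 = -221/5*71 = -15691/5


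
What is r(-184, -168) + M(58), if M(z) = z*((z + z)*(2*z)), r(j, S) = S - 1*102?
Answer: 780178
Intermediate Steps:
r(j, S) = -102 + S (r(j, S) = S - 102 = -102 + S)
M(z) = 4*z**3 (M(z) = z*((2*z)*(2*z)) = z*(4*z**2) = 4*z**3)
r(-184, -168) + M(58) = (-102 - 168) + 4*58**3 = -270 + 4*195112 = -270 + 780448 = 780178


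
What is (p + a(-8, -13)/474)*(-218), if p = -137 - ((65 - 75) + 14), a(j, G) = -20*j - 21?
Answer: 7269755/237 ≈ 30674.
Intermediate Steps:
a(j, G) = -21 - 20*j
p = -141 (p = -137 - (-10 + 14) = -137 - 1*4 = -137 - 4 = -141)
(p + a(-8, -13)/474)*(-218) = (-141 + (-21 - 20*(-8))/474)*(-218) = (-141 + (-21 + 160)*(1/474))*(-218) = (-141 + 139*(1/474))*(-218) = (-141 + 139/474)*(-218) = -66695/474*(-218) = 7269755/237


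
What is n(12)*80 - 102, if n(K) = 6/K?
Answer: -62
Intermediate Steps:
n(12)*80 - 102 = (6/12)*80 - 102 = (6*(1/12))*80 - 102 = (1/2)*80 - 102 = 40 - 102 = -62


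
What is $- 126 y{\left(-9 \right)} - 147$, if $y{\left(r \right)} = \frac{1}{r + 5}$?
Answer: $- \frac{231}{2} \approx -115.5$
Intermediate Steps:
$y{\left(r \right)} = \frac{1}{5 + r}$
$- 126 y{\left(-9 \right)} - 147 = - \frac{126}{5 - 9} - 147 = - \frac{126}{-4} - 147 = \left(-126\right) \left(- \frac{1}{4}\right) - 147 = \frac{63}{2} - 147 = - \frac{231}{2}$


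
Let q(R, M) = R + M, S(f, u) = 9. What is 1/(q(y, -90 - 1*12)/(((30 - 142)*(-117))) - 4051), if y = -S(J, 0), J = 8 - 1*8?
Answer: -4368/17694805 ≈ -0.00024685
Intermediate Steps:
J = 0 (J = 8 - 8 = 0)
y = -9 (y = -1*9 = -9)
q(R, M) = M + R
1/(q(y, -90 - 1*12)/(((30 - 142)*(-117))) - 4051) = 1/(((-90 - 1*12) - 9)/(((30 - 142)*(-117))) - 4051) = 1/(((-90 - 12) - 9)/((-112*(-117))) - 4051) = 1/((-102 - 9)/13104 - 4051) = 1/(-111*1/13104 - 4051) = 1/(-37/4368 - 4051) = 1/(-17694805/4368) = -4368/17694805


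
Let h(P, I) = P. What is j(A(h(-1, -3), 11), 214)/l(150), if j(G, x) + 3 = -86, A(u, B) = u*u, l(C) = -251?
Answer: 89/251 ≈ 0.35458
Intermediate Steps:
A(u, B) = u²
j(G, x) = -89 (j(G, x) = -3 - 86 = -89)
j(A(h(-1, -3), 11), 214)/l(150) = -89/(-251) = -89*(-1/251) = 89/251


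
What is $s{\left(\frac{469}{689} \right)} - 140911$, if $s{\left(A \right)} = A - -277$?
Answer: $- \frac{96896357}{689} \approx -1.4063 \cdot 10^{5}$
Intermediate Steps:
$s{\left(A \right)} = 277 + A$ ($s{\left(A \right)} = A + 277 = 277 + A$)
$s{\left(\frac{469}{689} \right)} - 140911 = \left(277 + \frac{469}{689}\right) - 140911 = \frac{191322}{689} - 140911 = - \frac{96896357}{689}$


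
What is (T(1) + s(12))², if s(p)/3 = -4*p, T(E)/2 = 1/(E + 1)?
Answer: 20449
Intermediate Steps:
T(E) = 2/(1 + E) (T(E) = 2/(E + 1) = 2/(1 + E))
s(p) = -12*p (s(p) = 3*(-4*p) = -12*p)
(T(1) + s(12))² = (2/(1 + 1) - 12*12)² = (2/2 - 144)² = (2*(½) - 144)² = (1 - 144)² = (-143)² = 20449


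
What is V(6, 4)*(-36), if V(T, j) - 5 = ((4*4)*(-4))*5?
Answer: 11340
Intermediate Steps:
V(T, j) = -315 (V(T, j) = 5 + ((4*4)*(-4))*5 = 5 + (16*(-4))*5 = 5 - 64*5 = 5 - 320 = -315)
V(6, 4)*(-36) = -315*(-36) = 11340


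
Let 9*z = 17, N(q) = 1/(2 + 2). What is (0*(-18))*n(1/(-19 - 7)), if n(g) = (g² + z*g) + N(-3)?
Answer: 0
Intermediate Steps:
N(q) = ¼ (N(q) = 1/4 = ¼)
z = 17/9 (z = (⅑)*17 = 17/9 ≈ 1.8889)
n(g) = ¼ + g² + 17*g/9 (n(g) = (g² + 17*g/9) + ¼ = ¼ + g² + 17*g/9)
(0*(-18))*n(1/(-19 - 7)) = (0*(-18))*(¼ + (1/(-19 - 7))² + 17/(9*(-19 - 7))) = 0*(¼ + (1/(-26))² + (17/9)/(-26)) = 0*(¼ + (-1/26)² + (17/9)*(-1/26)) = 0*(¼ + 1/676 - 17/234) = 0*(272/1521) = 0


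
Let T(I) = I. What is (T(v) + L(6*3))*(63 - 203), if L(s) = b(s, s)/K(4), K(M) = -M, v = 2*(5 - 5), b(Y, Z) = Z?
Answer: 630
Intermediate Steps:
v = 0 (v = 2*0 = 0)
L(s) = -s/4 (L(s) = s/((-1*4)) = s/(-4) = s*(-¼) = -s/4)
(T(v) + L(6*3))*(63 - 203) = (0 - 3*3/2)*(63 - 203) = (0 - ¼*18)*(-140) = (0 - 9/2)*(-140) = -9/2*(-140) = 630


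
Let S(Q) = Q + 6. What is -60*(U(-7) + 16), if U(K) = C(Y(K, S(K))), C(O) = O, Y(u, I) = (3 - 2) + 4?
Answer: -1260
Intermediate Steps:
S(Q) = 6 + Q
Y(u, I) = 5 (Y(u, I) = 1 + 4 = 5)
U(K) = 5
-60*(U(-7) + 16) = -60*(5 + 16) = -60*21 = -1260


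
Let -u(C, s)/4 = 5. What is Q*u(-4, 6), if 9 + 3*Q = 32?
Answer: -460/3 ≈ -153.33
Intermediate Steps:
Q = 23/3 (Q = -3 + (⅓)*32 = -3 + 32/3 = 23/3 ≈ 7.6667)
u(C, s) = -20 (u(C, s) = -4*5 = -20)
Q*u(-4, 6) = (23/3)*(-20) = -460/3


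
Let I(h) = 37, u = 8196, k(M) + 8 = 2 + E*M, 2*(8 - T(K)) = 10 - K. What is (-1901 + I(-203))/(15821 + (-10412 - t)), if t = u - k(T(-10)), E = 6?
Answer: 1864/2805 ≈ 0.66453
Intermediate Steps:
T(K) = 3 + K/2 (T(K) = 8 - (10 - K)/2 = 8 + (-5 + K/2) = 3 + K/2)
k(M) = -6 + 6*M (k(M) = -8 + (2 + 6*M) = -6 + 6*M)
t = 8214 (t = 8196 - (-6 + 6*(3 + (½)*(-10))) = 8196 - (-6 + 6*(3 - 5)) = 8196 - (-6 + 6*(-2)) = 8196 - (-6 - 12) = 8196 - 1*(-18) = 8196 + 18 = 8214)
(-1901 + I(-203))/(15821 + (-10412 - t)) = (-1901 + 37)/(15821 + (-10412 - 1*8214)) = -1864/(15821 + (-10412 - 8214)) = -1864/(15821 - 18626) = -1864/(-2805) = -1864*(-1/2805) = 1864/2805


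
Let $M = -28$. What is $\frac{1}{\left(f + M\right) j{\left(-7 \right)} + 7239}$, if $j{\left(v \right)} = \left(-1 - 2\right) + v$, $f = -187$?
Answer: $\frac{1}{9389} \approx 0.00010651$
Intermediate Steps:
$j{\left(v \right)} = -3 + v$
$\frac{1}{\left(f + M\right) j{\left(-7 \right)} + 7239} = \frac{1}{\left(-187 - 28\right) \left(-3 - 7\right) + 7239} = \frac{1}{\left(-215\right) \left(-10\right) + 7239} = \frac{1}{2150 + 7239} = \frac{1}{9389}$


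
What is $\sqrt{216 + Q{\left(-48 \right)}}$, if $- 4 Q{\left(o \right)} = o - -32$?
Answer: $2 \sqrt{55} \approx 14.832$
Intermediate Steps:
$Q{\left(o \right)} = -8 - \frac{o}{4}$ ($Q{\left(o \right)} = - \frac{o - -32}{4} = - \frac{o + 32}{4} = - \frac{32 + o}{4} = -8 - \frac{o}{4}$)
$\sqrt{216 + Q{\left(-48 \right)}} = \sqrt{216 - -4} = \sqrt{216 + \left(-8 + 12\right)} = \sqrt{216 + 4} = \sqrt{220} = 2 \sqrt{55}$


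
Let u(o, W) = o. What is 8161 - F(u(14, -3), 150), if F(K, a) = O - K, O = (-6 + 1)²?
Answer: 8150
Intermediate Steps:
O = 25 (O = (-5)² = 25)
F(K, a) = 25 - K
8161 - F(u(14, -3), 150) = 8161 - (25 - 1*14) = 8161 - (25 - 14) = 8161 - 1*11 = 8161 - 11 = 8150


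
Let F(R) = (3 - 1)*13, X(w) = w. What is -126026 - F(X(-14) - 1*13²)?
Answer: -126052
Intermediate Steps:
F(R) = 26 (F(R) = 2*13 = 26)
-126026 - F(X(-14) - 1*13²) = -126026 - 1*26 = -126026 - 26 = -126052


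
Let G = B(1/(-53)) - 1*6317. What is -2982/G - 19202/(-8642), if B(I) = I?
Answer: 1948675384/723339721 ≈ 2.6940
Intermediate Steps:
G = -334802/53 (G = 1/(-53) - 1*6317 = -1/53 - 6317 = -334802/53 ≈ -6317.0)
-2982/G - 19202/(-8642) = -2982/(-334802/53) - 19202/(-8642) = -2982*(-53/334802) - 19202*(-1/8642) = 79023/167401 + 9601/4321 = 1948675384/723339721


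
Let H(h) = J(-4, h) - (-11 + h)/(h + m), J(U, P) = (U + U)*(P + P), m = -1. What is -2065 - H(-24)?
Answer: -12238/5 ≈ -2447.6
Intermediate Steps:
J(U, P) = 4*P*U (J(U, P) = (2*U)*(2*P) = 4*P*U)
H(h) = -16*h - (-11 + h)/(-1 + h) (H(h) = 4*h*(-4) - (-11 + h)/(h - 1) = -16*h - (-11 + h)/(-1 + h))
-2065 - H(-24) = -2065 - (11 - 16*(-24)**2 + 15*(-24))/(-1 - 24) = -2065 - (11 - 16*576 - 360)/(-25) = -2065 - (-1)*(11 - 9216 - 360)/25 = -2065 - (-1)*(-9565)/25 = -2065 - 1*1913/5 = -2065 - 1913/5 = -12238/5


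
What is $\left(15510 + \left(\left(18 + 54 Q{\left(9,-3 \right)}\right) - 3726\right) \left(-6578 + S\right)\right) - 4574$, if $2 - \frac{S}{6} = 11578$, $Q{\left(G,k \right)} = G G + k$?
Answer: $-38310200$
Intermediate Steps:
$Q{\left(G,k \right)} = k + G^{2}$ ($Q{\left(G,k \right)} = G^{2} + k = k + G^{2}$)
$S = -69456$ ($S = 12 - 69468 = -69456$)
$\left(15510 + \left(\left(18 + 54 Q{\left(9,-3 \right)}\right) - 3726\right) \left(-6578 + S\right)\right) - 4574 = \left(15510 + \left(\left(18 + 54 \left(-3 + 9^{2}\right)\right) - 3726\right) \left(-6578 - 69456\right)\right) - 4574 = \left(15510 + \left(\left(18 + 54 \left(-3 + 81\right)\right) - 3726\right) \left(-76034\right)\right) - 4574 = \left(15510 + \left(\left(18 + 54 \cdot 78\right) - 3726\right) \left(-76034\right)\right) - 4574 = \left(15510 + \left(\left(18 + 4212\right) - 3726\right) \left(-76034\right)\right) - 4574 = \left(15510 + \left(4230 - 3726\right) \left(-76034\right)\right) - 4574 = \left(15510 + 504 \left(-76034\right)\right) - 4574 = \left(15510 - 38321136\right) - 4574 = -38305626 - 4574 = -38310200$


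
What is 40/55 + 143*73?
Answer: 114837/11 ≈ 10440.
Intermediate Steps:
40/55 + 143*73 = 40*(1/55) + 10439 = 8/11 + 10439 = 114837/11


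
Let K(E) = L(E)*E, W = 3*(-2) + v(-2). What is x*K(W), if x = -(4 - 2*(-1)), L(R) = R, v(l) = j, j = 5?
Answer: -6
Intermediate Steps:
v(l) = 5
W = -1 (W = 3*(-2) + 5 = -6 + 5 = -1)
K(E) = E² (K(E) = E*E = E²)
x = -6 (x = -(4 + 2) = -1*6 = -6)
x*K(W) = -6*(-1)² = -6*1 = -6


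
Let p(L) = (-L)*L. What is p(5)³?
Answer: -15625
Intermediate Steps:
p(L) = -L²
p(5)³ = (-1*5²)³ = (-1*25)³ = (-25)³ = -15625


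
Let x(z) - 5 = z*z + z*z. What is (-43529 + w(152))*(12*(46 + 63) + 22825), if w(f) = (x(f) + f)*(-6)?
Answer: -7764044627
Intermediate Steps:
x(z) = 5 + 2*z**2 (x(z) = 5 + (z*z + z*z) = 5 + (z**2 + z**2) = 5 + 2*z**2)
w(f) = -30 - 12*f**2 - 6*f (w(f) = ((5 + 2*f**2) + f)*(-6) = (5 + f + 2*f**2)*(-6) = -30 - 12*f**2 - 6*f)
(-43529 + w(152))*(12*(46 + 63) + 22825) = (-43529 + (-30 - 12*152**2 - 6*152))*(12*(46 + 63) + 22825) = (-43529 + (-30 - 12*23104 - 912))*(12*109 + 22825) = (-43529 + (-30 - 277248 - 912))*(1308 + 22825) = (-43529 - 278190)*24133 = -321719*24133 = -7764044627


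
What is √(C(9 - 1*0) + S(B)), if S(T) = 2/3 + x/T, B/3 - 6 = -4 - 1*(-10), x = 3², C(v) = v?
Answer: √357/6 ≈ 3.1491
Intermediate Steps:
x = 9
B = 36 (B = 18 + 3*(-4 - 1*(-10)) = 18 + 3*(-4 + 10) = 18 + 3*6 = 18 + 18 = 36)
S(T) = ⅔ + 9/T (S(T) = 2/3 + 9/T = 2*(⅓) + 9/T = ⅔ + 9/T)
√(C(9 - 1*0) + S(B)) = √((9 - 1*0) + (⅔ + 9/36)) = √((9 + 0) + (⅔ + 9*(1/36))) = √(9 + (⅔ + ¼)) = √(9 + 11/12) = √(119/12) = √357/6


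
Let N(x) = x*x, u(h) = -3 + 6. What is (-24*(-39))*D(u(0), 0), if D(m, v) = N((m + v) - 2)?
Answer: 936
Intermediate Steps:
u(h) = 3
N(x) = x²
D(m, v) = (-2 + m + v)² (D(m, v) = ((m + v) - 2)² = (-2 + m + v)²)
(-24*(-39))*D(u(0), 0) = (-24*(-39))*(-2 + 3 + 0)² = 936*1² = 936*1 = 936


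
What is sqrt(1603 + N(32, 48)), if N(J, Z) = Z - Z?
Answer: sqrt(1603) ≈ 40.037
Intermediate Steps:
N(J, Z) = 0
sqrt(1603 + N(32, 48)) = sqrt(1603 + 0) = sqrt(1603)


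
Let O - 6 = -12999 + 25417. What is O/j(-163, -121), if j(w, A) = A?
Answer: -12424/121 ≈ -102.68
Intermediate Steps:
O = 12424 (O = 6 + (-12999 + 25417) = 6 + 12418 = 12424)
O/j(-163, -121) = 12424/(-121) = 12424*(-1/121) = -12424/121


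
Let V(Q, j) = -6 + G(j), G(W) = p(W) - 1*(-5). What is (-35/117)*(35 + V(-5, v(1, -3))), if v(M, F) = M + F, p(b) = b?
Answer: -1120/117 ≈ -9.5726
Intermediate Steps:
G(W) = 5 + W (G(W) = W - 1*(-5) = W + 5 = 5 + W)
v(M, F) = F + M
V(Q, j) = -1 + j (V(Q, j) = -6 + (5 + j) = -1 + j)
(-35/117)*(35 + V(-5, v(1, -3))) = (-35/117)*(35 + (-1 + (-3 + 1))) = (-35*1/117)*(35 + (-1 - 2)) = -35*(35 - 3)/117 = -35/117*32 = -1120/117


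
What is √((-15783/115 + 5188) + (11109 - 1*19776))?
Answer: 2*I*√11956205/115 ≈ 60.135*I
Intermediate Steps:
√((-15783/115 + 5188) + (11109 - 1*19776)) = √((-15783*1/115 + 5188) + (11109 - 19776)) = √((-15783/115 + 5188) - 8667) = √(580837/115 - 8667) = √(-415868/115) = 2*I*√11956205/115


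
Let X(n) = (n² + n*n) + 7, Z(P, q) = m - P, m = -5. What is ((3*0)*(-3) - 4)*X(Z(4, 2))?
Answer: -676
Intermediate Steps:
Z(P, q) = -5 - P
X(n) = 7 + 2*n² (X(n) = (n² + n²) + 7 = 2*n² + 7 = 7 + 2*n²)
((3*0)*(-3) - 4)*X(Z(4, 2)) = ((3*0)*(-3) - 4)*(7 + 2*(-5 - 1*4)²) = (0*(-3) - 4)*(7 + 2*(-5 - 4)²) = (0 - 4)*(7 + 2*(-9)²) = -4*(7 + 2*81) = -4*(7 + 162) = -4*169 = -676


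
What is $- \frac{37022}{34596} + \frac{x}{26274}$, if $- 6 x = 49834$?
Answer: $- \frac{52502453}{37873971} \approx -1.3862$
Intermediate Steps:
$x = - \frac{24917}{3}$ ($x = \left(- \frac{1}{6}\right) 49834 = - \frac{24917}{3} \approx -8305.7$)
$- \frac{37022}{34596} + \frac{x}{26274} = - \frac{37022}{34596} - \frac{24917}{3 \cdot 26274} = \left(-37022\right) \frac{1}{34596} - \frac{24917}{78822} = - \frac{18511}{17298} - \frac{24917}{78822} = - \frac{52502453}{37873971}$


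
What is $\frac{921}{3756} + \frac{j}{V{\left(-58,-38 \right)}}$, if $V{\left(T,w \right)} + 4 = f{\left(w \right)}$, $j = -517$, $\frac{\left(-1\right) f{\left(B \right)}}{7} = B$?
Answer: $- \frac{283425}{164012} \approx -1.7281$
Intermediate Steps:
$f{\left(B \right)} = - 7 B$
$V{\left(T,w \right)} = -4 - 7 w$
$\frac{921}{3756} + \frac{j}{V{\left(-58,-38 \right)}} = \frac{921}{3756} - \frac{517}{-4 - -266} = 921 \cdot \frac{1}{3756} - \frac{517}{-4 + 266} = \frac{307}{1252} - \frac{517}{262} = - \frac{283425}{164012}$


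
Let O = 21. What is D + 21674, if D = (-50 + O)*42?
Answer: 20456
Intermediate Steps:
D = -1218 (D = (-50 + 21)*42 = -29*42 = -1218)
D + 21674 = -1218 + 21674 = 20456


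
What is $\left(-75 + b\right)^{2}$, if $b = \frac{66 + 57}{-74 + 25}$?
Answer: $\frac{14424804}{2401} \approx 6007.8$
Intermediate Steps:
$b = - \frac{123}{49}$ ($b = \frac{123}{-49} = 123 \left(- \frac{1}{49}\right) = - \frac{123}{49} \approx -2.5102$)
$\left(-75 + b\right)^{2} = \left(-75 - \frac{123}{49}\right)^{2} = \left(- \frac{3798}{49}\right)^{2} = \frac{14424804}{2401}$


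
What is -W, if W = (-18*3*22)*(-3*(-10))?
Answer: 35640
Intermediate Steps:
W = -35640 (W = -54*22*30 = -1188*30 = -35640)
-W = -1*(-35640) = 35640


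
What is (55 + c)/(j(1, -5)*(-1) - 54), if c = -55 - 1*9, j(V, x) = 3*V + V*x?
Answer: 9/52 ≈ 0.17308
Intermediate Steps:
c = -64 (c = -55 - 9 = -64)
(55 + c)/(j(1, -5)*(-1) - 54) = (55 - 64)/((1*(3 - 5))*(-1) - 54) = -9/((1*(-2))*(-1) - 54) = -9/(-2*(-1) - 54) = -9/(2 - 54) = -9/(-52) = -9*(-1/52) = 9/52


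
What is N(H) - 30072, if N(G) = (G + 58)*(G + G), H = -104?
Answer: -20504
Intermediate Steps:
N(G) = 2*G*(58 + G) (N(G) = (58 + G)*(2*G) = 2*G*(58 + G))
N(H) - 30072 = 2*(-104)*(58 - 104) - 30072 = 2*(-104)*(-46) - 30072 = 9568 - 30072 = -20504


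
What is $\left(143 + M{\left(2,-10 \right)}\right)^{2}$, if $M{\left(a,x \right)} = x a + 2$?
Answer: $15625$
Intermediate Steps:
$M{\left(a,x \right)} = 2 + a x$ ($M{\left(a,x \right)} = a x + 2 = 2 + a x$)
$\left(143 + M{\left(2,-10 \right)}\right)^{2} = \left(143 + \left(2 + 2 \left(-10\right)\right)\right)^{2} = \left(143 + \left(2 - 20\right)\right)^{2} = \left(143 - 18\right)^{2} = 125^{2} = 15625$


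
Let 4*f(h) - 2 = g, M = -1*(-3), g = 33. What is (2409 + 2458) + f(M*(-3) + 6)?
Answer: 19503/4 ≈ 4875.8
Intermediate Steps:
M = 3
f(h) = 35/4 (f(h) = ½ + (¼)*33 = ½ + 33/4 = 35/4)
(2409 + 2458) + f(M*(-3) + 6) = (2409 + 2458) + 35/4 = 4867 + 35/4 = 19503/4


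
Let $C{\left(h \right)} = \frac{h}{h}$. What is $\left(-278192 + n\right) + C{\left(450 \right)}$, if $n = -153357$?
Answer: $-431548$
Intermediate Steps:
$C{\left(h \right)} = 1$
$\left(-278192 + n\right) + C{\left(450 \right)} = \left(-278192 - 153357\right) + 1 = -431549 + 1 = -431548$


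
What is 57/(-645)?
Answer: -19/215 ≈ -0.088372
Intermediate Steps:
57/(-645) = -1/645*57 = -19/215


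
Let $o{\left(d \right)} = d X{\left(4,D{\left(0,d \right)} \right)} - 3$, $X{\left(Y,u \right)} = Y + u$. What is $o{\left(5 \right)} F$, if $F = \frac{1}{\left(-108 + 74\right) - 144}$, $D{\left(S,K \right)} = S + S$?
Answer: $- \frac{17}{178} \approx -0.095506$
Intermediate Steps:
$D{\left(S,K \right)} = 2 S$
$F = - \frac{1}{178}$ ($F = \frac{1}{-34 - 144} = \frac{1}{-178} = - \frac{1}{178} \approx -0.005618$)
$o{\left(d \right)} = -3 + 4 d$ ($o{\left(d \right)} = d \left(4 + 2 \cdot 0\right) - 3 = d \left(4 + 0\right) - 3 = d 4 - 3 = 4 d - 3 = -3 + 4 d$)
$o{\left(5 \right)} F = \left(-3 + 4 \cdot 5\right) \left(- \frac{1}{178}\right) = \left(-3 + 20\right) \left(- \frac{1}{178}\right) = 17 \left(- \frac{1}{178}\right) = - \frac{17}{178}$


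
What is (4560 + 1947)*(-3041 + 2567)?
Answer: -3084318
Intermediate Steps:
(4560 + 1947)*(-3041 + 2567) = 6507*(-474) = -3084318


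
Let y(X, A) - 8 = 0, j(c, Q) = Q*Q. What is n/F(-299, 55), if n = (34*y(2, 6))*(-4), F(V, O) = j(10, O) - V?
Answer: -272/831 ≈ -0.32732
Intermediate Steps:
j(c, Q) = Q²
y(X, A) = 8 (y(X, A) = 8 + 0 = 8)
F(V, O) = O² - V
n = -1088 (n = (34*8)*(-4) = 272*(-4) = -1088)
n/F(-299, 55) = -1088/(55² - 1*(-299)) = -1088/(3025 + 299) = -1088/3324 = -1088*1/3324 = -272/831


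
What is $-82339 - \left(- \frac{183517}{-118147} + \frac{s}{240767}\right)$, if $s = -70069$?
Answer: $- \frac{2342242763489307}{28445898749} \approx -82340.0$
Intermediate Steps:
$-82339 - \left(- \frac{183517}{-118147} + \frac{s}{240767}\right) = -82339 - \left(- \frac{183517}{-118147} - \frac{70069}{240767}\right) = -82339 - \left(\left(-183517\right) \left(- \frac{1}{118147}\right) - \frac{70069}{240767}\right) = -82339 - \left(\frac{183517}{118147} - \frac{70069}{240767}\right) = -82339 - \frac{35906395396}{28445898749} = - \frac{2342242763489307}{28445898749}$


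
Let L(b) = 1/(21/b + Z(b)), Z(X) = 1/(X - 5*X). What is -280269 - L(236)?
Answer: -23263271/83 ≈ -2.8028e+5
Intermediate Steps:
Z(X) = -1/(4*X) (Z(X) = 1/(-4*X) = -1/(4*X))
L(b) = 4*b/83 (L(b) = 1/(21/b - 1/(4*b)) = 1/(83/(4*b)) = 4*b/83)
-280269 - L(236) = -280269 - 4*236/83 = -280269 - 1*944/83 = -280269 - 944/83 = -23263271/83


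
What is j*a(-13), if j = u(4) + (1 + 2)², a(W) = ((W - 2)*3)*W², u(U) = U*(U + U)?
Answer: -311805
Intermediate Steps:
u(U) = 2*U² (u(U) = U*(2*U) = 2*U²)
a(W) = W²*(-6 + 3*W) (a(W) = ((-2 + W)*3)*W² = (-6 + 3*W)*W² = W²*(-6 + 3*W))
j = 41 (j = 2*4² + (1 + 2)² = 2*16 + 3² = 32 + 9 = 41)
j*a(-13) = 41*(3*(-13)²*(-2 - 13)) = 41*(3*169*(-15)) = 41*(-7605) = -311805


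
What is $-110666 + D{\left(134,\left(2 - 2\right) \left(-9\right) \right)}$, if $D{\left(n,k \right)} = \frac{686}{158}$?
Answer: $- \frac{8742271}{79} \approx -1.1066 \cdot 10^{5}$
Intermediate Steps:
$D{\left(n,k \right)} = \frac{343}{79}$ ($D{\left(n,k \right)} = 686 \cdot \frac{1}{158} = \frac{343}{79}$)
$-110666 + D{\left(134,\left(2 - 2\right) \left(-9\right) \right)} = -110666 + \frac{343}{79} = - \frac{8742271}{79}$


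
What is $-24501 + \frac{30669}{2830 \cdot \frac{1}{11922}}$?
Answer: $\frac{148148994}{1415} \approx 1.047 \cdot 10^{5}$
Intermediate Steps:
$-24501 + \frac{30669}{2830 \cdot \frac{1}{11922}} = -24501 + \frac{30669}{\frac{1415}{5961}} = -24501 + 30669 \cdot \frac{5961}{1415} = -24501 + \frac{182817909}{1415} = \frac{148148994}{1415}$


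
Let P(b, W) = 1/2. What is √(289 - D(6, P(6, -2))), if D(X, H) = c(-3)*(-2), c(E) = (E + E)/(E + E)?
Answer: √291 ≈ 17.059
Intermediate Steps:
P(b, W) = ½ (P(b, W) = 1*(½) = ½)
c(E) = 1 (c(E) = (2*E)/((2*E)) = (2*E)*(1/(2*E)) = 1)
D(X, H) = -2 (D(X, H) = 1*(-2) = -2)
√(289 - D(6, P(6, -2))) = √(289 - 1*(-2)) = √(289 + 2) = √291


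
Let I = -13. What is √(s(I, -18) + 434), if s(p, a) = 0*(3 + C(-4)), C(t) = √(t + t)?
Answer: √434 ≈ 20.833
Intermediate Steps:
C(t) = √2*√t (C(t) = √(2*t) = √2*√t)
s(p, a) = 0 (s(p, a) = 0*(3 + √2*√(-4)) = 0*(3 + √2*(2*I)) = 0*(3 + 2*I*√2) = 0)
√(s(I, -18) + 434) = √(0 + 434) = √434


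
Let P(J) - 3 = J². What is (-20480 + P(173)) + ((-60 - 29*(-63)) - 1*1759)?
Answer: 9460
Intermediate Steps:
P(J) = 3 + J²
(-20480 + P(173)) + ((-60 - 29*(-63)) - 1*1759) = (-20480 + (3 + 173²)) + ((-60 - 29*(-63)) - 1*1759) = (-20480 + (3 + 29929)) + ((-60 + 1827) - 1759) = (-20480 + 29932) + (1767 - 1759) = 9452 + 8 = 9460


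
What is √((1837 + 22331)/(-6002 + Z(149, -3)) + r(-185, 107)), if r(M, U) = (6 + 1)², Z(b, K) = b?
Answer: 3*√18977377/1951 ≈ 6.6986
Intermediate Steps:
r(M, U) = 49 (r(M, U) = 7² = 49)
√((1837 + 22331)/(-6002 + Z(149, -3)) + r(-185, 107)) = √((1837 + 22331)/(-6002 + 149) + 49) = √(24168/(-5853) + 49) = √(24168*(-1/5853) + 49) = √(-8056/1951 + 49) = √(87543/1951) = 3*√18977377/1951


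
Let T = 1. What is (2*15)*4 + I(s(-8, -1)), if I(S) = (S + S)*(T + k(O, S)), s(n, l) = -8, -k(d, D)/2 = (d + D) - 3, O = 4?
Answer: -120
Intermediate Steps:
k(d, D) = 6 - 2*D - 2*d (k(d, D) = -2*((d + D) - 3) = -2*((D + d) - 3) = -2*(-3 + D + d) = 6 - 2*D - 2*d)
I(S) = 2*S*(-1 - 2*S) (I(S) = (S + S)*(1 + (6 - 2*S - 2*4)) = (2*S)*(1 + (6 - 2*S - 8)) = (2*S)*(1 + (-2 - 2*S)) = (2*S)*(-1 - 2*S) = 2*S*(-1 - 2*S))
(2*15)*4 + I(s(-8, -1)) = (2*15)*4 - 2*(-8)*(1 + 2*(-8)) = 30*4 - 2*(-8)*(1 - 16) = 120 - 2*(-8)*(-15) = 120 - 240 = -120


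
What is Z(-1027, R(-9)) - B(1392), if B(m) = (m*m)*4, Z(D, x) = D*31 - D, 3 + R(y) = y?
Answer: -7781466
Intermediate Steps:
R(y) = -3 + y
Z(D, x) = 30*D (Z(D, x) = 31*D - D = 30*D)
B(m) = 4*m² (B(m) = m²*4 = 4*m²)
Z(-1027, R(-9)) - B(1392) = 30*(-1027) - 4*1392² = -30810 - 4*1937664 = -30810 - 1*7750656 = -30810 - 7750656 = -7781466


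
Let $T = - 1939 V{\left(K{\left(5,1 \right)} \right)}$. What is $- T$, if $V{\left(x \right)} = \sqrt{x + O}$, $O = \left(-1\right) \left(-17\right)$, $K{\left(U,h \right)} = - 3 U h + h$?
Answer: $1939 \sqrt{3} \approx 3358.4$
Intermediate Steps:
$K{\left(U,h \right)} = h - 3 U h$ ($K{\left(U,h \right)} = - 3 U h + h = h - 3 U h$)
$O = 17$
$V{\left(x \right)} = \sqrt{17 + x}$ ($V{\left(x \right)} = \sqrt{x + 17} = \sqrt{17 + x}$)
$T = - 1939 \sqrt{3}$ ($T = - 1939 \sqrt{17 + 1 \left(1 - 15\right)} = - 1939 \sqrt{17 + 1 \left(-14\right)} = - 1939 \sqrt{17 - 14} = - 1939 \sqrt{3} \approx -3358.4$)
$- T = - \left(-1939\right) \sqrt{3} = 1939 \sqrt{3}$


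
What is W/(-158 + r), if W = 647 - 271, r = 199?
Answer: 376/41 ≈ 9.1707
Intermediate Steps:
W = 376
W/(-158 + r) = 376/(-158 + 199) = 376/41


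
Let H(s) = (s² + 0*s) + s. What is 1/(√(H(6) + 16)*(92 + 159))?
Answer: √58/14558 ≈ 0.00052313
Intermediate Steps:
H(s) = s + s² (H(s) = (s² + 0) + s = s² + s = s + s²)
1/(√(H(6) + 16)*(92 + 159)) = 1/(√(6*(1 + 6) + 16)*(92 + 159)) = 1/(√(6*7 + 16)*251) = 1/(√(42 + 16)*251) = 1/(√58*251) = 1/(251*√58) = √58/14558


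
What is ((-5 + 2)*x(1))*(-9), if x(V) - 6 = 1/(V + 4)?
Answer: 837/5 ≈ 167.40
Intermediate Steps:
x(V) = 6 + 1/(4 + V) (x(V) = 6 + 1/(V + 4) = 6 + 1/(4 + V))
((-5 + 2)*x(1))*(-9) = ((-5 + 2)*((25 + 6*1)/(4 + 1)))*(-9) = -3*(25 + 6)/5*(-9) = -3*31/5*(-9) = -93/5*(-9) = 837/5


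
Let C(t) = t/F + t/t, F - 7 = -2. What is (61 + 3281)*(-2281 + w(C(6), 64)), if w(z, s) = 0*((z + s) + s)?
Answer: -7623102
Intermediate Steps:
F = 5 (F = 7 - 2 = 5)
C(t) = 1 + t/5 (C(t) = t/5 + t/t = t*(⅕) + 1 = t/5 + 1 = 1 + t/5)
w(z, s) = 0 (w(z, s) = 0*((s + z) + s) = 0*(z + 2*s) = 0)
(61 + 3281)*(-2281 + w(C(6), 64)) = (61 + 3281)*(-2281 + 0) = 3342*(-2281) = -7623102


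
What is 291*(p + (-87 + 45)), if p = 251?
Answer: 60819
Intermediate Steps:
291*(p + (-87 + 45)) = 291*(251 + (-87 + 45)) = 291*(251 - 42) = 291*209 = 60819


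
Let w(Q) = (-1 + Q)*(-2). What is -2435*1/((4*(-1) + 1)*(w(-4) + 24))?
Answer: 2435/102 ≈ 23.873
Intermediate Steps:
w(Q) = 2 - 2*Q
-2435*1/((4*(-1) + 1)*(w(-4) + 24)) = -2435*1/((4*(-1) + 1)*((2 - 2*(-4)) + 24)) = -2435*1/((-4 + 1)*((2 + 8) + 24)) = -2435*(-1/(3*(10 + 24))) = -2435/(34*(-3)) = -2435/(-102) = -2435*(-1/102) = 2435/102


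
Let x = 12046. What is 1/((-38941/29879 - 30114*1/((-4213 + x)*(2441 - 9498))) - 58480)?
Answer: -78649326419/4599515069012235 ≈ -1.7099e-5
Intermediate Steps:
1/((-38941/29879 - 30114*1/((-4213 + x)*(2441 - 9498))) - 58480) = 1/((-38941/29879 - 30114*1/((-4213 + 12046)*(2441 - 9498))) - 58480) = 1/((-38941*1/29879 - 30114/((-7057*7833))) - 58480) = 1/((-38941/29879 - 30114/(-55277481)) - 58480) = 1/((-38941/29879 - 30114*(-1/55277481)) - 58480) = 1/((-38941/29879 + 1434/2632261) - 58480) = 1/(-102460029115/78649326419 - 58480) = 1/(-4599515069012235/78649326419) = -78649326419/4599515069012235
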